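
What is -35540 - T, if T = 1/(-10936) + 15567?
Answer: -558906151/10936 ≈ -51107.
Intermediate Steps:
T = 170240711/10936 (T = -1/10936 + 15567 = 170240711/10936 ≈ 15567.)
-35540 - T = -35540 - 1*170240711/10936 = -35540 - 170240711/10936 = -558906151/10936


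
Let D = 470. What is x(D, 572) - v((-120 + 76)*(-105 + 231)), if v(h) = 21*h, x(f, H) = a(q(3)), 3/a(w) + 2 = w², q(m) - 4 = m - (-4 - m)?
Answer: 22586259/194 ≈ 1.1642e+5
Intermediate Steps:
q(m) = 8 + 2*m (q(m) = 4 + (m - (-4 - m)) = 4 + (m + (4 + m)) = 4 + (4 + 2*m) = 8 + 2*m)
a(w) = 3/(-2 + w²)
x(f, H) = 3/194 (x(f, H) = 3/(-2 + (8 + 2*3)²) = 3/(-2 + (8 + 6)²) = 3/(-2 + 14²) = 3/(-2 + 196) = 3/194)
x(D, 572) - v((-120 + 76)*(-105 + 231)) = 3/194 - 21*(-120 + 76)*(-105 + 231) = 3/194 - 21*(-44*126) = 3/194 - 21*(-5544) = 3/194 - 1*(-116424) = 3/194 + 116424 = 22586259/194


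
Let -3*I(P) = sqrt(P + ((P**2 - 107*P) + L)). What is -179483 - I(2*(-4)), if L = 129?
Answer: -179483 + sqrt(1041)/3 ≈ -1.7947e+5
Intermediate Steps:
I(P) = -sqrt(129 + P**2 - 106*P)/3 (I(P) = -sqrt(P + ((P**2 - 107*P) + 129))/3 = -sqrt(P + (129 + P**2 - 107*P))/3 = -sqrt(129 + P**2 - 106*P)/3)
-179483 - I(2*(-4)) = -179483 - (-1)*sqrt(129 + (2*(-4))**2 - 212*(-4))/3 = -179483 - (-1)*sqrt(129 + (-8)**2 - 106*(-8))/3 = -179483 - (-1)*sqrt(129 + 64 + 848)/3 = -179483 - (-1)*sqrt(1041)/3 = -179483 + sqrt(1041)/3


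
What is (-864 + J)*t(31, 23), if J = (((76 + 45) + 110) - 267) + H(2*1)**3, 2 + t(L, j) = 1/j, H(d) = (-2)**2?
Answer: 37620/23 ≈ 1635.7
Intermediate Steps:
H(d) = 4
t(L, j) = -2 + 1/j
J = 28 (J = (((76 + 45) + 110) - 267) + 4**3 = ((121 + 110) - 267) + 64 = (231 - 267) + 64 = -36 + 64 = 28)
(-864 + J)*t(31, 23) = (-864 + 28)*(-2 + 1/23) = -836*(-2 + 1/23) = -836*(-45/23) = 37620/23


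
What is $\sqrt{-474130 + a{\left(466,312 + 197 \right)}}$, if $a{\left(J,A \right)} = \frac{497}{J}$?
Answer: $\frac{i \sqrt{102959942678}}{466} \approx 688.57 i$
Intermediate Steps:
$\sqrt{-474130 + a{\left(466,312 + 197 \right)}} = \sqrt{-474130 + \frac{497}{466}} = \sqrt{- \frac{220944083}{466}} = \frac{i \sqrt{102959942678}}{466}$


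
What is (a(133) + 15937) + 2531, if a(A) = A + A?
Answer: 18734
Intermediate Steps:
a(A) = 2*A
(a(133) + 15937) + 2531 = (2*133 + 15937) + 2531 = (266 + 15937) + 2531 = 16203 + 2531 = 18734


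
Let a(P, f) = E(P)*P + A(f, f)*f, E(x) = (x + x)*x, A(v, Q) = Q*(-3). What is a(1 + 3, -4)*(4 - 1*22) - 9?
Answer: -1449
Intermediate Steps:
A(v, Q) = -3*Q
E(x) = 2*x² (E(x) = (2*x)*x = 2*x²)
a(P, f) = -3*f² + 2*P³ (a(P, f) = (2*P²)*P + (-3*f)*f = 2*P³ - 3*f² = -3*f² + 2*P³)
a(1 + 3, -4)*(4 - 1*22) - 9 = (-3*(-4)² + 2*(1 + 3)³)*(4 - 1*22) - 9 = (-3*16 + 2*4³)*(4 - 22) - 9 = (-48 + 2*64)*(-18) - 9 = (-48 + 128)*(-18) - 9 = 80*(-18) - 9 = -1440 - 9 = -1449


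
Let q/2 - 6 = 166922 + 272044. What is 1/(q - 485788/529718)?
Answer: 264859/232531127002 ≈ 1.1390e-6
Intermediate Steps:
q = 877944 (q = 12 + 2*(166922 + 272044) = 12 + 2*438966 = 12 + 877932 = 877944)
1/(q - 485788/529718) = 1/(877944 - 485788/529718) = 1/(877944 - 485788*1/529718) = 1/(877944 - 242894/264859) = 1/(232531127002/264859) = 264859/232531127002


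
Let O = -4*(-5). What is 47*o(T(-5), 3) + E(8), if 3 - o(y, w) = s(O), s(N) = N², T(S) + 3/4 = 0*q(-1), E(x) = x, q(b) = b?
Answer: -18651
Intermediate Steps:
O = 20
T(S) = -¾ (T(S) = -¾ + 0*(-1) = -¾ + 0 = -¾)
o(y, w) = -397 (o(y, w) = 3 - 1*20² = 3 - 1*400 = 3 - 400 = -397)
47*o(T(-5), 3) + E(8) = 47*(-397) + 8 = -18659 + 8 = -18651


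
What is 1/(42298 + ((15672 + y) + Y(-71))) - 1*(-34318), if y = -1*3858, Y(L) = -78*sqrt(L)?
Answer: 25125413301914/732135127 + 39*I*sqrt(71)/1464270254 ≈ 34318.0 + 2.2443e-7*I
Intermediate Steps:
y = -3858
1/(42298 + ((15672 + y) + Y(-71))) - 1*(-34318) = 1/(42298 + ((15672 - 3858) - 78*I*sqrt(71))) - 1*(-34318) = 1/(42298 + (11814 - 78*I*sqrt(71))) + 34318 = 1/(54112 - 78*I*sqrt(71)) + 34318 = 34318 + 1/(54112 - 78*I*sqrt(71))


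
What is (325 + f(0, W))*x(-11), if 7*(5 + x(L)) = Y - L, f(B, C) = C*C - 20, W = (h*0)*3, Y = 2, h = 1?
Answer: -6710/7 ≈ -958.57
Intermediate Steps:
W = 0 (W = (1*0)*3 = 0*3 = 0)
f(B, C) = -20 + C² (f(B, C) = C² - 20 = -20 + C²)
x(L) = -33/7 - L/7 (x(L) = -5 + (2 - L)/7 = -5 + (2/7 - L/7) = -33/7 - L/7)
(325 + f(0, W))*x(-11) = (325 + (-20 + 0²))*(-33/7 - ⅐*(-11)) = (325 + (-20 + 0))*(-33/7 + 11/7) = (325 - 20)*(-22/7) = 305*(-22/7) = -6710/7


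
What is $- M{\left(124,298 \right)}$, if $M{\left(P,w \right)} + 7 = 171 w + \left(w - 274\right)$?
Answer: $-50975$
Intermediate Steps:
$M{\left(P,w \right)} = -281 + 172 w$ ($M{\left(P,w \right)} = -7 + \left(171 w + \left(w - 274\right)\right) = -7 + \left(171 w + \left(-274 + w\right)\right) = -7 + \left(-274 + 172 w\right) = -281 + 172 w$)
$- M{\left(124,298 \right)} = - (-281 + 172 \cdot 298) = - (-281 + 51256) = \left(-1\right) 50975 = -50975$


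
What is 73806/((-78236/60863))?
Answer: -2246027289/39118 ≈ -57417.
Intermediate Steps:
73806/((-78236/60863)) = 73806/((-78236*1/60863)) = 73806/(-78236/60863) = 73806*(-60863/78236) = -2246027289/39118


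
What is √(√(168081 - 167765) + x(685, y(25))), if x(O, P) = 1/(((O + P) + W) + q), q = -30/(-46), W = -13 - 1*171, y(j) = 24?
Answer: √(278070 + 292336200*√79)/12090 ≈ 4.2164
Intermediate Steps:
W = -184 (W = -13 - 171 = -184)
q = 15/23 (q = -30*(-1/46) = 15/23 ≈ 0.65217)
x(O, P) = 1/(-4217/23 + O + P) (x(O, P) = 1/(((O + P) - 184) + 15/23) = 1/((-184 + O + P) + 15/23) = 1/(-4217/23 + O + P))
√(√(168081 - 167765) + x(685, y(25))) = √(√(168081 - 167765) + 23/(-4217 + 23*685 + 23*24)) = √(√316 + 23/(-4217 + 15755 + 552)) = √(2*√79 + 23/12090) = √(23/12090 + 2*√79)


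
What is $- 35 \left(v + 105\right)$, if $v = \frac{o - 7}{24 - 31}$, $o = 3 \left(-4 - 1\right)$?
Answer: $-3785$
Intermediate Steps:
$o = -15$ ($o = 3 \left(-5\right) = -15$)
$v = \frac{22}{7}$ ($v = \frac{-15 - 7}{24 - 31} = - \frac{22}{-7} = \left(-22\right) \left(- \frac{1}{7}\right) = \frac{22}{7} \approx 3.1429$)
$- 35 \left(v + 105\right) = - 35 \left(\frac{22}{7} + 105\right) = \left(-35\right) \frac{757}{7} = -3785$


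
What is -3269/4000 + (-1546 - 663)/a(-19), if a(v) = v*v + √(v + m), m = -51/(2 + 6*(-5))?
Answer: 7*(-467*√3367 + 20032218*I)/(4000*(√3367 - 5054*I)) ≈ -6.9356 + 0.070245*I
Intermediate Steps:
m = 51/28 (m = -51/(2 - 30) = -51/(-28) = -51*(-1/28) = 51/28 ≈ 1.8214)
a(v) = v² + √(51/28 + v) (a(v) = v*v + √(v + 51/28) = v² + √(51/28 + v))
-3269/4000 + (-1546 - 663)/a(-19) = -3269/4000 + (-1546 - 663)/((-19)² + √(357 + 196*(-19))/14) = -3269*1/4000 - 2209/(361 + √(357 - 3724)/14) = -3269/4000 - 2209/(361 + √(-3367)/14) = -3269/4000 - 2209/(361 + (I*√3367)/14) = -3269/4000 - 2209/(361 + I*√3367/14)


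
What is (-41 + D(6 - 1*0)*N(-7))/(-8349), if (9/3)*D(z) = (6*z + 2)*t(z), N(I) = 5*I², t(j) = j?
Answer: -563/253 ≈ -2.2253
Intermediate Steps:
D(z) = z*(2 + 6*z)/3 (D(z) = ((6*z + 2)*z)/3 = ((2 + 6*z)*z)/3 = (z*(2 + 6*z))/3 = z*(2 + 6*z)/3)
(-41 + D(6 - 1*0)*N(-7))/(-8349) = (-41 + (2*(6 - 1*0)*(1 + 3*(6 - 1*0))/3)*(5*(-7)²))/(-8349) = (-41 + (2*(6 + 0)*(1 + 3*(6 + 0))/3)*(5*49))*(-1/8349) = (-41 + ((⅔)*6*(1 + 3*6))*245)*(-1/8349) = (-41 + ((⅔)*6*(1 + 18))*245)*(-1/8349) = (-41 + ((⅔)*6*19)*245)*(-1/8349) = (-41 + 76*245)*(-1/8349) = (-41 + 18620)*(-1/8349) = 18579*(-1/8349) = -563/253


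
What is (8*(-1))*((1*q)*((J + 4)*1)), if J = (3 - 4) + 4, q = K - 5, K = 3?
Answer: 112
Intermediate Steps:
q = -2 (q = 3 - 5 = -2)
J = 3 (J = -1 + 4 = 3)
(8*(-1))*((1*q)*((J + 4)*1)) = (8*(-1))*((1*(-2))*((3 + 4)*1)) = -(-16)*7*1 = -(-16)*7 = -8*(-14) = 112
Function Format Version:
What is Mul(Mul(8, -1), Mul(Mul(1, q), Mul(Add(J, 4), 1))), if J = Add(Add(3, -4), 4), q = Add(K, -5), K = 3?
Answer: 112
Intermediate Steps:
q = -2 (q = Add(3, -5) = -2)
J = 3 (J = Add(-1, 4) = 3)
Mul(Mul(8, -1), Mul(Mul(1, q), Mul(Add(J, 4), 1))) = Mul(Mul(8, -1), Mul(Mul(1, -2), Mul(Add(3, 4), 1))) = Mul(-8, Mul(-2, Mul(7, 1))) = Mul(-8, Mul(-2, 7)) = Mul(-8, -14) = 112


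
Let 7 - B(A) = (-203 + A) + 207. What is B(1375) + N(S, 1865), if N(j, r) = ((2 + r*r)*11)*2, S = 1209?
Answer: 76519622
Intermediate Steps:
B(A) = 3 - A (B(A) = 7 - ((-203 + A) + 207) = 7 - (4 + A) = 7 + (-4 - A) = 3 - A)
N(j, r) = 44 + 22*r² (N(j, r) = ((2 + r²)*11)*2 = (22 + 11*r²)*2 = 44 + 22*r²)
B(1375) + N(S, 1865) = (3 - 1*1375) + (44 + 22*1865²) = (3 - 1375) + (44 + 22*3478225) = -1372 + (44 + 76520950) = -1372 + 76520994 = 76519622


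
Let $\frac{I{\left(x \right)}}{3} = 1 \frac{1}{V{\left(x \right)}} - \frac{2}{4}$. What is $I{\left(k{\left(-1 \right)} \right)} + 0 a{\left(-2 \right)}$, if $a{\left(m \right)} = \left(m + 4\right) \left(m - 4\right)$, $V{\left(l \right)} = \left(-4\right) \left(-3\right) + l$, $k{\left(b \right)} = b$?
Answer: $- \frac{27}{22} \approx -1.2273$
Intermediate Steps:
$V{\left(l \right)} = 12 + l$
$a{\left(m \right)} = \left(-4 + m\right) \left(4 + m\right)$ ($a{\left(m \right)} = \left(4 + m\right) \left(-4 + m\right) = \left(-4 + m\right) \left(4 + m\right)$)
$I{\left(x \right)} = - \frac{3}{2} + \frac{3}{12 + x}$ ($I{\left(x \right)} = 3 \left(1 \frac{1}{12 + x} - \frac{2}{4}\right) = 3 \left(\frac{1}{12 + x} - \frac{1}{2}\right) = 3 \left(- \frac{1}{2} + \frac{1}{12 + x}\right) = - \frac{3}{2} + \frac{3}{12 + x}$)
$I{\left(k{\left(-1 \right)} \right)} + 0 a{\left(-2 \right)} = \frac{3 \left(-10 - -1\right)}{2 \left(12 - 1\right)} + 0 \left(-16 + \left(-2\right)^{2}\right) = \frac{3 \left(-10 + 1\right)}{2 \cdot 11} + 0 \left(-16 + 4\right) = \frac{3}{2} \cdot \frac{1}{11} \left(-9\right) + 0 \left(-12\right) = - \frac{27}{22} + 0 = - \frac{27}{22}$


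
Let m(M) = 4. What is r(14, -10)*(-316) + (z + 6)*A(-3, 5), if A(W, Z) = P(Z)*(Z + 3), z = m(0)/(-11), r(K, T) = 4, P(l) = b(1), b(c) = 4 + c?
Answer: -11424/11 ≈ -1038.5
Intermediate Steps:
P(l) = 5 (P(l) = 4 + 1 = 5)
z = -4/11 (z = 4/(-11) = 4*(-1/11) = -4/11 ≈ -0.36364)
A(W, Z) = 15 + 5*Z (A(W, Z) = 5*(Z + 3) = 5*(3 + Z) = 15 + 5*Z)
r(14, -10)*(-316) + (z + 6)*A(-3, 5) = 4*(-316) + (-4/11 + 6)*(15 + 5*5) = -1264 + 62*(15 + 25)/11 = -1264 + (62/11)*40 = -1264 + 2480/11 = -11424/11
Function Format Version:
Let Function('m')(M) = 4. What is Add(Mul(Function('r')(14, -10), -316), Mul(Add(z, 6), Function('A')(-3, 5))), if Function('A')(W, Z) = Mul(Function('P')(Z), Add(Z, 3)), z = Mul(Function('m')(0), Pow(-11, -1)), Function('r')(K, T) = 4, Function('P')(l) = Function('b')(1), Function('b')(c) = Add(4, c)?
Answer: Rational(-11424, 11) ≈ -1038.5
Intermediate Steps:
Function('P')(l) = 5 (Function('P')(l) = Add(4, 1) = 5)
z = Rational(-4, 11) (z = Mul(4, Pow(-11, -1)) = Mul(4, Rational(-1, 11)) = Rational(-4, 11) ≈ -0.36364)
Function('A')(W, Z) = Add(15, Mul(5, Z)) (Function('A')(W, Z) = Mul(5, Add(Z, 3)) = Mul(5, Add(3, Z)) = Add(15, Mul(5, Z)))
Add(Mul(Function('r')(14, -10), -316), Mul(Add(z, 6), Function('A')(-3, 5))) = Add(Mul(4, -316), Mul(Add(Rational(-4, 11), 6), Add(15, Mul(5, 5)))) = Add(-1264, Mul(Rational(62, 11), Add(15, 25))) = Add(-1264, Mul(Rational(62, 11), 40)) = Add(-1264, Rational(2480, 11)) = Rational(-11424, 11)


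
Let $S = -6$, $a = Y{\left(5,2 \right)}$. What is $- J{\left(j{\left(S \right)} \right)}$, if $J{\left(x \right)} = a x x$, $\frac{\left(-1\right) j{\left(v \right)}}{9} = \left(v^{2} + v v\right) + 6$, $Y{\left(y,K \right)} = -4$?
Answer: $1971216$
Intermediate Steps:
$a = -4$
$j{\left(v \right)} = -54 - 18 v^{2}$ ($j{\left(v \right)} = - 9 \left(\left(v^{2} + v v\right) + 6\right) = - 9 \left(\left(v^{2} + v^{2}\right) + 6\right) = - 9 \left(2 v^{2} + 6\right) = - 9 \left(6 + 2 v^{2}\right) = -54 - 18 v^{2}$)
$J{\left(x \right)} = - 4 x^{2}$ ($J{\left(x \right)} = - 4 x x = - 4 x^{2}$)
$- J{\left(j{\left(S \right)} \right)} = - \left(-4\right) \left(-54 - 18 \left(-6\right)^{2}\right)^{2} = - \left(-4\right) \left(-54 - 648\right)^{2} = - \left(-4\right) \left(-702\right)^{2} = - \left(-4\right) 492804 = \left(-1\right) \left(-1971216\right) = 1971216$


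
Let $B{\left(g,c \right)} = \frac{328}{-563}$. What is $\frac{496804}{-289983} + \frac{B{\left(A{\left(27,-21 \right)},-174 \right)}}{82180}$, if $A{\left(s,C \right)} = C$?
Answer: $- \frac{5746473673946}{3354185513805} \approx -1.7132$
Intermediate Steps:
$B{\left(g,c \right)} = - \frac{328}{563}$ ($B{\left(g,c \right)} = 328 \left(- \frac{1}{563}\right) = - \frac{328}{563}$)
$\frac{496804}{-289983} + \frac{B{\left(A{\left(27,-21 \right)},-174 \right)}}{82180} = \frac{496804}{-289983} - \frac{328}{563 \cdot 82180} = 496804 \left(- \frac{1}{289983}\right) - \frac{82}{11566835} = - \frac{496804}{289983} - \frac{82}{11566835} = - \frac{5746473673946}{3354185513805}$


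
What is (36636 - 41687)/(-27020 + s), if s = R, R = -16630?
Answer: 5051/43650 ≈ 0.11572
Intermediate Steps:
s = -16630
(36636 - 41687)/(-27020 + s) = (36636 - 41687)/(-27020 - 16630) = -5051/(-43650) = -5051*(-1/43650) = 5051/43650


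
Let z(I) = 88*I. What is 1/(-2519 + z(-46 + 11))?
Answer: -1/5599 ≈ -0.00017860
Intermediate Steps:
1/(-2519 + z(-46 + 11)) = 1/(-2519 + 88*(-46 + 11)) = 1/(-2519 + 88*(-35)) = 1/(-2519 - 3080) = 1/(-5599) = -1/5599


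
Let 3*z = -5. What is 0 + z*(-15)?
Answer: 25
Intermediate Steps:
z = -5/3 (z = (⅓)*(-5) = -5/3 ≈ -1.6667)
0 + z*(-15) = 0 - 5/3*(-15) = 0 + 25 = 25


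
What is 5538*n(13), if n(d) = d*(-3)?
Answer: -215982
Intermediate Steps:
n(d) = -3*d
5538*n(13) = 5538*(-3*13) = 5538*(-39) = -215982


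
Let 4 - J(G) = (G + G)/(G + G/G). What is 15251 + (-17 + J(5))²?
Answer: 139195/9 ≈ 15466.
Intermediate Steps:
J(G) = 4 - 2*G/(1 + G) (J(G) = 4 - (G + G)/(G + G/G) = 4 - 2*G/(G + 1) = 4 - 2*G/(1 + G))
15251 + (-17 + J(5))² = 15251 + (-17 + 2*(2 + 5)/(1 + 5))² = 15251 + (-17 + 2*7/6)² = 15251 + (-17 + 2*(⅙)*7)² = 15251 + (-17 + 7/3)² = 15251 + (-44/3)² = 15251 + 1936/9 = 139195/9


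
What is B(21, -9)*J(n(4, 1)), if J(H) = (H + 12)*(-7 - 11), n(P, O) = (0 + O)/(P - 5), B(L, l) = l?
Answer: 1782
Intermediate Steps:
n(P, O) = O/(-5 + P)
J(H) = -216 - 18*H (J(H) = (12 + H)*(-18) = -216 - 18*H)
B(21, -9)*J(n(4, 1)) = -9*(-216 - 18/(-5 + 4)) = -9*(-216 - 18/(-1)) = -9*(-216 - 18*(-1)) = -9*(-216 + 18) = -9*(-198) = 1782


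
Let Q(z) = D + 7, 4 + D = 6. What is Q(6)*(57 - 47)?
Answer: 90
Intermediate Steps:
D = 2 (D = -4 + 6 = 2)
Q(z) = 9 (Q(z) = 2 + 7 = 9)
Q(6)*(57 - 47) = 9*(57 - 47) = 9*10 = 90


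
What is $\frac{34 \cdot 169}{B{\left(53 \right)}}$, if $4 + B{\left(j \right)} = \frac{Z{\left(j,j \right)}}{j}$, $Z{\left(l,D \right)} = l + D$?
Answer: $-2873$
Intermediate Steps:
$Z{\left(l,D \right)} = D + l$
$B{\left(j \right)} = -2$ ($B{\left(j \right)} = -4 + \frac{j + j}{j} = -4 + \frac{2 j}{j} = -4 + 2 = -2$)
$\frac{34 \cdot 169}{B{\left(53 \right)}} = \frac{34 \cdot 169}{-2} = 5746 \left(- \frac{1}{2}\right) = -2873$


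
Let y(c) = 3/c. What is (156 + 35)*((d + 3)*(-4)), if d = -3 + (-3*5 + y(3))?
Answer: 10696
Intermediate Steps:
d = -17 (d = -3 + (-3*5 + 3/3) = -3 + (-15 + 3*(⅓)) = -3 + (-15 + 1) = -3 - 14 = -17)
(156 + 35)*((d + 3)*(-4)) = (156 + 35)*((-17 + 3)*(-4)) = 191*(-14*(-4)) = 191*56 = 10696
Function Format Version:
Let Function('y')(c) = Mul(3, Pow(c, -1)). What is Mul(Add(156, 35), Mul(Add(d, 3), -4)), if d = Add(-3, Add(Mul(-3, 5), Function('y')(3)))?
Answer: 10696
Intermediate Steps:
d = -17 (d = Add(-3, Add(Mul(-3, 5), Mul(3, Pow(3, -1)))) = Add(-3, Add(-15, Mul(3, Rational(1, 3)))) = Add(-3, Add(-15, 1)) = Add(-3, -14) = -17)
Mul(Add(156, 35), Mul(Add(d, 3), -4)) = Mul(Add(156, 35), Mul(Add(-17, 3), -4)) = Mul(191, Mul(-14, -4)) = Mul(191, 56) = 10696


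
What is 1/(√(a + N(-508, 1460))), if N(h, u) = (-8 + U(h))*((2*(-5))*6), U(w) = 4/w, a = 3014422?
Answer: √48627361978/382892614 ≈ 0.00057592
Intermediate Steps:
N(h, u) = 480 - 240/h (N(h, u) = (-8 + 4/h)*((2*(-5))*6) = (-8 + 4/h)*(-10*6) = (-8 + 4/h)*(-60) = 480 - 240/h)
1/(√(a + N(-508, 1460))) = 1/(√(3014422 + (480 - 240/(-508)))) = 1/(√(3014422 + (480 - 240*(-1/508)))) = 1/(√(3014422 + (480 + 60/127))) = 1/(√(3014422 + 61020/127)) = 1/(√(382892614/127)) = 1/(√48627361978/127) = √48627361978/382892614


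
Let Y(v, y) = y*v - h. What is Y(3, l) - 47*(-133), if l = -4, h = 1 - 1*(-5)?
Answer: 6233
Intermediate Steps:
h = 6 (h = 1 + 5 = 6)
Y(v, y) = -6 + v*y (Y(v, y) = y*v - 1*6 = v*y - 6 = -6 + v*y)
Y(3, l) - 47*(-133) = (-6 + 3*(-4)) - 47*(-133) = (-6 - 12) + 6251 = -18 + 6251 = 6233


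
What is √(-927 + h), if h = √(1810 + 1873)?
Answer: √(-927 + √3683) ≈ 29.433*I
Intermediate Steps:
h = √3683 ≈ 60.688
√(-927 + h) = √(-927 + √3683)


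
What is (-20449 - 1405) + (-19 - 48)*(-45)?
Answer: -18839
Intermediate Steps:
(-20449 - 1405) + (-19 - 48)*(-45) = -21854 - 67*(-45) = -21854 + 3015 = -18839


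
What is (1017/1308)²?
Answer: 114921/190096 ≈ 0.60454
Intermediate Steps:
(1017/1308)² = (1017*(1/1308))² = (339/436)² = 114921/190096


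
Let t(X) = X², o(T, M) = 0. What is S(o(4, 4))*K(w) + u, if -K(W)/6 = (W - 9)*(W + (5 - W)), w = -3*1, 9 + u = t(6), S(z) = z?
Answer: 27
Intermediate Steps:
u = 27 (u = -9 + 6² = -9 + 36 = 27)
w = -3
K(W) = 270 - 30*W (K(W) = -6*(W - 9)*(W + (5 - W)) = -6*(-9 + W)*5 = -6*(-45 + 5*W) = 270 - 30*W)
S(o(4, 4))*K(w) + u = 0*(270 - 30*(-3)) + 27 = 0*(270 + 90) + 27 = 0*360 + 27 = 0 + 27 = 27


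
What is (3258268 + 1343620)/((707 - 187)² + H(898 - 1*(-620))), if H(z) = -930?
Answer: 2300944/134735 ≈ 17.078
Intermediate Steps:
(3258268 + 1343620)/((707 - 187)² + H(898 - 1*(-620))) = (3258268 + 1343620)/((707 - 187)² - 930) = 4601888/(520² - 930) = 4601888/(270400 - 930) = 4601888/269470 = 4601888*(1/269470) = 2300944/134735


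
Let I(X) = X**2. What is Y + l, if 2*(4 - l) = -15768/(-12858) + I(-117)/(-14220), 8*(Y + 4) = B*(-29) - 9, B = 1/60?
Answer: -107042837/81262560 ≈ -1.3172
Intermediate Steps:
B = 1/60 ≈ 0.016667
Y = -2489/480 (Y = -4 + ((1/60)*(-29) - 9)/8 = -4 + (-29/60 - 9)/8 = -4 + (1/8)*(-569/60) = -4 - 569/480 = -2489/480 ≈ -5.1854)
l = 26194783/6771880 (l = 4 - (-15768/(-12858) + (-117)**2/(-14220))/2 = 4 - (-15768*(-1/12858) + 13689*(-1/14220))/2 = 4 - (2628/2143 - 1521/1580)/2 = 4 - 1/2*892737/3385940 = 4 - 892737/6771880 = 26194783/6771880 ≈ 3.8682)
Y + l = -2489/480 + 26194783/6771880 = -107042837/81262560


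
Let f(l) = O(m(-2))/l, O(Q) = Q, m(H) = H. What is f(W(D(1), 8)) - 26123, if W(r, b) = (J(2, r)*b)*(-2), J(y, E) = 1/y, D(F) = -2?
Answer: -104491/4 ≈ -26123.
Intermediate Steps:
W(r, b) = -b (W(r, b) = (b/2)*(-2) = -b)
f(l) = -2/l
f(W(D(1), 8)) - 26123 = -2/((-1*8)) - 26123 = -2/(-8) - 26123 = -2*(-⅛) - 26123 = ¼ - 26123 = -104491/4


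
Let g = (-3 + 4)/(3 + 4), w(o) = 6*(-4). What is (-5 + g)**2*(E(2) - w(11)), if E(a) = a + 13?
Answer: 45084/49 ≈ 920.08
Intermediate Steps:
w(o) = -24
g = 1/7 ≈ 0.14286
E(a) = 13 + a
(-5 + g)**2*(E(2) - w(11)) = (-5 + 1/7)**2*((13 + 2) - 1*(-24)) = (-34/7)**2*(15 + 24) = (1156/49)*39 = 45084/49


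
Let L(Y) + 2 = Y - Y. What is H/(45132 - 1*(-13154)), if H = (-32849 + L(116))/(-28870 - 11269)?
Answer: 32851/2339541754 ≈ 1.4042e-5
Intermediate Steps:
L(Y) = -2 (L(Y) = -2 + (Y - Y) = -2 + 0 = -2)
H = 32851/40139 (H = (-32849 - 2)/(-28870 - 11269) = -32851/(-40139) = -32851*(-1/40139) = 32851/40139 ≈ 0.81843)
H/(45132 - 1*(-13154)) = 32851/(40139*(45132 - 1*(-13154))) = 32851/(40139*(45132 + 13154)) = (32851/40139)/58286 = (32851/40139)*(1/58286) = 32851/2339541754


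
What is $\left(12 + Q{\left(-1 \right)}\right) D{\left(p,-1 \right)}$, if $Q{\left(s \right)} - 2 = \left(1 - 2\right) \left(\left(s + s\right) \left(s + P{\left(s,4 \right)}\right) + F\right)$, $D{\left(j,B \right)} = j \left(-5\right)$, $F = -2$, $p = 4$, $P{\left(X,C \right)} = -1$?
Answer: $-240$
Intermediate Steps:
$D{\left(j,B \right)} = - 5 j$
$Q{\left(s \right)} = 4 - 2 s \left(-1 + s\right)$ ($Q{\left(s \right)} = 2 + \left(1 - 2\right) \left(\left(s + s\right) \left(s - 1\right) - 2\right) = 2 - \left(2 s \left(-1 + s\right) - 2\right) = 2 - \left(-2 + 2 s \left(-1 + s\right)\right) = 4 - 2 s \left(-1 + s\right)$)
$\left(12 + Q{\left(-1 \right)}\right) D{\left(p,-1 \right)} = \left(12 + \left(4 - 2 \left(-1\right)^{2} + 2 \left(-1\right)\right)\right) \left(\left(-5\right) 4\right) = \left(12 - 0\right) \left(-20\right) = \left(12 + 0\right) \left(-20\right) = 12 \left(-20\right) = -240$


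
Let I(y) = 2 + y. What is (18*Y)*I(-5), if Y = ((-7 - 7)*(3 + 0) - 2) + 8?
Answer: 1944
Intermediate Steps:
Y = -36 (Y = (-14*3 - 2) + 8 = (-42 - 2) + 8 = -44 + 8 = -36)
(18*Y)*I(-5) = (18*(-36))*(2 - 5) = -648*(-3) = 1944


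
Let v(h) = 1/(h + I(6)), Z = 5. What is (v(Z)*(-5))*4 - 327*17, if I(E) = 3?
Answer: -11123/2 ≈ -5561.5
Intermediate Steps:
v(h) = 1/(3 + h) (v(h) = 1/(h + 3) = 1/(3 + h))
(v(Z)*(-5))*4 - 327*17 = (-5/(3 + 5))*4 - 327*17 = (-5/8)*4 - 5559 = ((⅛)*(-5))*4 - 5559 = -5/8*4 - 5559 = -5/2 - 5559 = -11123/2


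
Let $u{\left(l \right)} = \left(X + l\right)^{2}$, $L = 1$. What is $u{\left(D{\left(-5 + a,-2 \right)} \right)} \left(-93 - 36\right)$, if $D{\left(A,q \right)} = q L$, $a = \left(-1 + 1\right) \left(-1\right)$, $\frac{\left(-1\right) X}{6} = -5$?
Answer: $-101136$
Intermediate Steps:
$X = 30$ ($X = \left(-6\right) \left(-5\right) = 30$)
$a = 0$ ($a = 0 \left(-1\right) = 0$)
$D{\left(A,q \right)} = q$ ($D{\left(A,q \right)} = q 1 = q$)
$u{\left(l \right)} = \left(30 + l\right)^{2}$
$u{\left(D{\left(-5 + a,-2 \right)} \right)} \left(-93 - 36\right) = \left(30 - 2\right)^{2} \left(-93 - 36\right) = 28^{2} \left(-129\right) = 784 \left(-129\right) = -101136$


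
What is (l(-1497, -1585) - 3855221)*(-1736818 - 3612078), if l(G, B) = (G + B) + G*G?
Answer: 8650737407424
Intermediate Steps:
l(G, B) = B + G + G² (l(G, B) = (B + G) + G² = B + G + G²)
(l(-1497, -1585) - 3855221)*(-1736818 - 3612078) = ((-1585 - 1497 + (-1497)²) - 3855221)*(-1736818 - 3612078) = ((-1585 - 1497 + 2241009) - 3855221)*(-5348896) = (2237927 - 3855221)*(-5348896) = -1617294*(-5348896) = 8650737407424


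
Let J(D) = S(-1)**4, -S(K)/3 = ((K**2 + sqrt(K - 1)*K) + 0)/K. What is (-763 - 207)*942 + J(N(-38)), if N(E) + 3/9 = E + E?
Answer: -914307 + 324*I*sqrt(2) ≈ -9.1431e+5 + 458.21*I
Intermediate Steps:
N(E) = -1/3 + 2*E (N(E) = -1/3 + (E + E) = -1/3 + 2*E)
S(K) = -3*(K**2 + K*sqrt(-1 + K))/K (S(K) = -3*((K**2 + sqrt(K - 1)*K) + 0)/K = -3*((K**2 + sqrt(-1 + K)*K) + 0)/K = -3*((K**2 + K*sqrt(-1 + K)) + 0)/K = -3*(K**2 + K*sqrt(-1 + K))/K)
J(D) = (3 - 3*I*sqrt(2))**4 (J(D) = (-3*(-1) - 3*sqrt(-1 - 1))**4 = (3 - 3*I*sqrt(2))**4)
(-763 - 207)*942 + J(N(-38)) = (-763 - 207)*942 + (-567 + 324*I*sqrt(2)) = -970*942 + (-567 + 324*I*sqrt(2)) = -913740 + (-567 + 324*I*sqrt(2)) = -914307 + 324*I*sqrt(2)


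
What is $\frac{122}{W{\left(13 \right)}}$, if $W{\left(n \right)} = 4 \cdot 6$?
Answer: $\frac{61}{12} \approx 5.0833$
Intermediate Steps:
$W{\left(n \right)} = 24$
$\frac{122}{W{\left(13 \right)}} = \frac{122}{24} = 122 \cdot \frac{1}{24} = \frac{61}{12}$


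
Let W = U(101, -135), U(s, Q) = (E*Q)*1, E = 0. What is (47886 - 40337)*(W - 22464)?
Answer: -169580736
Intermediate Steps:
U(s, Q) = 0 (U(s, Q) = (0*Q)*1 = 0*1 = 0)
W = 0
(47886 - 40337)*(W - 22464) = (47886 - 40337)*(0 - 22464) = 7549*(-22464) = -169580736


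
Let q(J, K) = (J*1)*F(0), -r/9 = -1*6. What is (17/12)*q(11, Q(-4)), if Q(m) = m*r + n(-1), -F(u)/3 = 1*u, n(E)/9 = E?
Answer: 0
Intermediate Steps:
n(E) = 9*E
r = 54 (r = -(-9)*6 = -9*(-6) = 54)
F(u) = -3*u
Q(m) = -9 + 54*m (Q(m) = m*54 + 9*(-1) = 54*m - 9 = -9 + 54*m)
q(J, K) = 0 (q(J, K) = (J*1)*(-3*0) = J*0 = 0)
(17/12)*q(11, Q(-4)) = (17/12)*0 = 0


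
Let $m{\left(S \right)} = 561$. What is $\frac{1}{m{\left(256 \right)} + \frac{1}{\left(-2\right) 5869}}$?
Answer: $\frac{11738}{6585017} \approx 0.0017825$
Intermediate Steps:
$\frac{1}{m{\left(256 \right)} + \frac{1}{\left(-2\right) 5869}} = \frac{1}{561 + \frac{1}{\left(-2\right) 5869}} = \frac{1}{561 + \frac{1}{-11738}} = \frac{1}{561 - \frac{1}{11738}} = \frac{1}{\frac{6585017}{11738}} = \frac{11738}{6585017}$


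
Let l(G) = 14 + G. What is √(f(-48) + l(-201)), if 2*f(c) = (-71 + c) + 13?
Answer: 4*I*√15 ≈ 15.492*I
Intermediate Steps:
f(c) = -29 + c/2 (f(c) = ((-71 + c) + 13)/2 = (-58 + c)/2 = -29 + c/2)
√(f(-48) + l(-201)) = √((-29 + (½)*(-48)) + (14 - 201)) = √((-29 - 24) - 187) = √(-53 - 187) = √(-240) = 4*I*√15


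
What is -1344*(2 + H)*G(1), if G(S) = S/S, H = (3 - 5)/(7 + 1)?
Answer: -2352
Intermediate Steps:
H = -¼ (H = -2/8 = -2*⅛ = -¼ ≈ -0.25000)
G(S) = 1
-1344*(2 + H)*G(1) = -1344*(2 - ¼) = -2352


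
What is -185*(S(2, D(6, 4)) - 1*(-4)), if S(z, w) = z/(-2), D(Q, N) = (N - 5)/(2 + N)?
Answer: -555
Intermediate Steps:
D(Q, N) = (-5 + N)/(2 + N)
S(z, w) = -z/2 (S(z, w) = z*(-1/2) = -z/2)
-185*(S(2, D(6, 4)) - 1*(-4)) = -185*(-1/2*2 - 1*(-4)) = -185*(-1 + 4) = -185*3 = -555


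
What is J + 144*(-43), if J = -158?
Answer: -6350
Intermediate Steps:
J + 144*(-43) = -158 + 144*(-43) = -158 - 6192 = -6350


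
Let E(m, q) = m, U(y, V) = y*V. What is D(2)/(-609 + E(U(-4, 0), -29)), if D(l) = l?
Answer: -2/609 ≈ -0.0032841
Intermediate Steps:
U(y, V) = V*y
D(2)/(-609 + E(U(-4, 0), -29)) = 2/(-609 + 0*(-4)) = 2/(-609 + 0) = 2/(-609) = -1/609*2 = -2/609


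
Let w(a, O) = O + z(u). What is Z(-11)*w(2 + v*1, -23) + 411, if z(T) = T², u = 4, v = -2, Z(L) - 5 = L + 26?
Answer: 271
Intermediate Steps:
Z(L) = 31 + L (Z(L) = 5 + (L + 26) = 5 + (26 + L) = 31 + L)
w(a, O) = 16 + O (w(a, O) = O + 4² = O + 16 = 16 + O)
Z(-11)*w(2 + v*1, -23) + 411 = (31 - 11)*(16 - 23) + 411 = 20*(-7) + 411 = -140 + 411 = 271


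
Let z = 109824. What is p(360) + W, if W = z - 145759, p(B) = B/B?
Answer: -35934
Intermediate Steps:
p(B) = 1
W = -35935 (W = 109824 - 145759 = -35935)
p(360) + W = 1 - 35935 = -35934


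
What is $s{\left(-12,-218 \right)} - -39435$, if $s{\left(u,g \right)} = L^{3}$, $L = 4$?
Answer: $39499$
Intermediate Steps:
$s{\left(u,g \right)} = 64$ ($s{\left(u,g \right)} = 4^{3} = 64$)
$s{\left(-12,-218 \right)} - -39435 = 64 - -39435 = 64 + 39435 = 39499$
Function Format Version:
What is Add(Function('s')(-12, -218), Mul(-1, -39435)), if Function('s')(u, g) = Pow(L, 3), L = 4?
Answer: 39499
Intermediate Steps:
Function('s')(u, g) = 64 (Function('s')(u, g) = Pow(4, 3) = 64)
Add(Function('s')(-12, -218), Mul(-1, -39435)) = Add(64, Mul(-1, -39435)) = Add(64, 39435) = 39499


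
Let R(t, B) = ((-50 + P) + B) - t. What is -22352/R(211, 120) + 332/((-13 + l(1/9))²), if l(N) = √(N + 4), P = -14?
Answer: 6243299779/42668710 + 29133*√37/275282 ≈ 146.96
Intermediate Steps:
R(t, B) = -64 + B - t (R(t, B) = ((-50 - 14) + B) - t = (-64 + B) - t = -64 + B - t)
l(N) = √(4 + N)
-22352/R(211, 120) + 332/((-13 + l(1/9))²) = -22352/(-64 + 120 - 1*211) + 332/((-13 + √(4 + 1/9))²) = -22352/(-64 + 120 - 211) + 332/((-13 + √(4 + ⅑))²) = -22352/(-155) + 332/((-13 + √(37/9))²) = -22352*(-1/155) + 332/((-13 + √37/3)²) = 22352/155 + 332/(-13 + √37/3)²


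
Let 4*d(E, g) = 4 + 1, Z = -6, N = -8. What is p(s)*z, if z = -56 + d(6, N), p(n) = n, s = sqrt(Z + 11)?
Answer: -219*sqrt(5)/4 ≈ -122.42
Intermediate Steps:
s = sqrt(5) (s = sqrt(-6 + 11) = sqrt(5) ≈ 2.2361)
d(E, g) = 5/4 (d(E, g) = (4 + 1)/4 = (1/4)*5 = 5/4)
z = -219/4 (z = -56 + 5/4 = -219/4 ≈ -54.750)
p(s)*z = sqrt(5)*(-219/4) = -219*sqrt(5)/4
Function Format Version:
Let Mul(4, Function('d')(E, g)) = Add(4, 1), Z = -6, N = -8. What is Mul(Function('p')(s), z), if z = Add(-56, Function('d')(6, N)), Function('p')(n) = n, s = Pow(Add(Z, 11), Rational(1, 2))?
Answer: Mul(Rational(-219, 4), Pow(5, Rational(1, 2))) ≈ -122.42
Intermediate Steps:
s = Pow(5, Rational(1, 2)) (s = Pow(Add(-6, 11), Rational(1, 2)) = Pow(5, Rational(1, 2)) ≈ 2.2361)
Function('d')(E, g) = Rational(5, 4) (Function('d')(E, g) = Mul(Rational(1, 4), Add(4, 1)) = Mul(Rational(1, 4), 5) = Rational(5, 4))
z = Rational(-219, 4) (z = Add(-56, Rational(5, 4)) = Rational(-219, 4) ≈ -54.750)
Mul(Function('p')(s), z) = Mul(Pow(5, Rational(1, 2)), Rational(-219, 4)) = Mul(Rational(-219, 4), Pow(5, Rational(1, 2)))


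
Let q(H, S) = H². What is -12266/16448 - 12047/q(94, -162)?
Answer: -38316429/18166816 ≈ -2.1091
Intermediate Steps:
-12266/16448 - 12047/q(94, -162) = -12266/16448 - 12047/(94²) = -12266*1/16448 - 12047/8836 = -6133/8224 - 12047*1/8836 = -6133/8224 - 12047/8836 = -38316429/18166816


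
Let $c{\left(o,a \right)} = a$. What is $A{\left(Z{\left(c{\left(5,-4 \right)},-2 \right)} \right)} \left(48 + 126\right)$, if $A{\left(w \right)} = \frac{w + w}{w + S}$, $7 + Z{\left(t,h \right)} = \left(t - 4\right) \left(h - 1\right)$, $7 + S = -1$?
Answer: $\frac{1972}{3} \approx 657.33$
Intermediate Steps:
$S = -8$ ($S = -7 - 1 = -8$)
$Z{\left(t,h \right)} = -7 + \left(-1 + h\right) \left(-4 + t\right)$ ($Z{\left(t,h \right)} = -7 + \left(t - 4\right) \left(h - 1\right) = -7 + \left(-4 + t\right) \left(-1 + h\right) = -7 + \left(-1 + h\right) \left(-4 + t\right)$)
$A{\left(w \right)} = \frac{2 w}{-8 + w}$ ($A{\left(w \right)} = \frac{w + w}{w - 8} = \frac{2 w}{-8 + w}$)
$A{\left(Z{\left(c{\left(5,-4 \right)},-2 \right)} \right)} \left(48 + 126\right) = \frac{2 \left(-3 - -4 - -8 - -8\right)}{-8 - -17} \left(48 + 126\right) = \frac{2 \left(-3 + 4 + 8 + 8\right)}{-8 + \left(-3 + 4 + 8 + 8\right)} 174 = 2 \cdot 17 \frac{1}{-8 + 17} \cdot 174 = 2 \cdot 17 \cdot \frac{1}{9} \cdot 174 = \frac{34}{9} \cdot 174 = \frac{1972}{3}$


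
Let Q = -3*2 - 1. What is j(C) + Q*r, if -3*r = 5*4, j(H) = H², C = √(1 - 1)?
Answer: 140/3 ≈ 46.667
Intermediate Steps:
C = 0 (C = √0 = 0)
r = -20/3 (r = -5*4/3 = -⅓*20 = -20/3 ≈ -6.6667)
Q = -7 (Q = -6 - 1 = -7)
j(C) + Q*r = 0² - 7*(-20/3) = 0 + 140/3 = 140/3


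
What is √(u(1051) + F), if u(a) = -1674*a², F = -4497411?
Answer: I*√1853599485 ≈ 43053.0*I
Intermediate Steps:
√(u(1051) + F) = √(-1674*1051² - 4497411) = √(-1674*1104601 - 4497411) = √(-1849102074 - 4497411) = √(-1853599485) = I*√1853599485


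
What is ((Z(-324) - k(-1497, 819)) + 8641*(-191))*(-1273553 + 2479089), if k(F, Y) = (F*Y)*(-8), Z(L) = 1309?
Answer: -13812387731776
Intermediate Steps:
k(F, Y) = -8*F*Y
((Z(-324) - k(-1497, 819)) + 8641*(-191))*(-1273553 + 2479089) = ((1309 - (-8)*(-1497)*819) + 8641*(-191))*(-1273553 + 2479089) = ((1309 - 1*9808344) - 1650431)*1205536 = ((1309 - 9808344) - 1650431)*1205536 = (-9807035 - 1650431)*1205536 = -11457466*1205536 = -13812387731776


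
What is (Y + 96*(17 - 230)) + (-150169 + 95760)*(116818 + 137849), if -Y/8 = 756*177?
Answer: -13857267747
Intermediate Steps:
Y = -1070496 (Y = -6048*177 = -8*133812 = -1070496)
(Y + 96*(17 - 230)) + (-150169 + 95760)*(116818 + 137849) = (-1070496 + 96*(17 - 230)) + (-150169 + 95760)*(116818 + 137849) = (-1070496 + 96*(-213)) - 54409*254667 = (-1070496 - 20448) - 13856176803 = -1090944 - 13856176803 = -13857267747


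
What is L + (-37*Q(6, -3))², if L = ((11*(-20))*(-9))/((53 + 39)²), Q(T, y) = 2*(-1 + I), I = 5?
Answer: 185395951/2116 ≈ 87616.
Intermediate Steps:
Q(T, y) = 8 (Q(T, y) = 2*(-1 + 5) = 2*4 = 8)
L = 495/2116 (L = (-220*(-9))/(92²) = 1980/8464 = 1980*(1/8464) = 495/2116 ≈ 0.23393)
L + (-37*Q(6, -3))² = 495/2116 + (-37*8)² = 495/2116 + (-296)² = 495/2116 + 87616 = 185395951/2116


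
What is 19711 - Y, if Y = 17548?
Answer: 2163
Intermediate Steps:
19711 - Y = 19711 - 1*17548 = 19711 - 17548 = 2163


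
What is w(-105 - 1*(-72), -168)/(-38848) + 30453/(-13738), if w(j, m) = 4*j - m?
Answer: -147941589/66711728 ≈ -2.2176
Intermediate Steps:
w(j, m) = -m + 4*j
w(-105 - 1*(-72), -168)/(-38848) + 30453/(-13738) = (-1*(-168) + 4*(-105 - 1*(-72)))/(-38848) + 30453/(-13738) = (168 + 4*(-105 + 72))*(-1/38848) + 30453*(-1/13738) = (168 + 4*(-33))*(-1/38848) - 30453/13738 = (168 - 132)*(-1/38848) - 30453/13738 = 36*(-1/38848) - 30453/13738 = -9/9712 - 30453/13738 = -147941589/66711728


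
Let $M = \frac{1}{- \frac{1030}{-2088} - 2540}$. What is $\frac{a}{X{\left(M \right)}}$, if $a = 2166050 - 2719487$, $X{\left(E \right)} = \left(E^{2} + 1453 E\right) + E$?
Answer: $\frac{432240449376187325}{447169465576} \approx 9.6661 \cdot 10^{5}$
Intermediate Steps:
$M = - \frac{1044}{2651245}$ ($M = \frac{1}{\left(-1030\right) \left(- \frac{1}{2088}\right) - 2540} = \frac{1}{\frac{515}{1044} - 2540} = \frac{1}{- \frac{2651245}{1044}} = - \frac{1044}{2651245} \approx -0.00039378$)
$X{\left(E \right)} = E^{2} + 1454 E$
$a = -553437$
$\frac{a}{X{\left(M \right)}} = - \frac{553437}{\left(- \frac{1044}{2651245}\right) \left(1454 - \frac{1044}{2651245}\right)} = - \frac{553437}{\left(- \frac{1044}{2651245}\right) \frac{3854909186}{2651245}} = - \frac{553437}{- \frac{4024525190184}{7029100050025}} = \left(-553437\right) \left(- \frac{7029100050025}{4024525190184}\right) = \frac{432240449376187325}{447169465576}$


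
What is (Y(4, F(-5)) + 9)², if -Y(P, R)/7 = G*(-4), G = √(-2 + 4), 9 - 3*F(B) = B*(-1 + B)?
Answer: 1649 + 504*√2 ≈ 2361.8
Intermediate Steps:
F(B) = 3 - B*(-1 + B)/3
G = √2 ≈ 1.4142
Y(P, R) = 28*√2 (Y(P, R) = -7*√2*(-4) = -(-28)*√2 = 28*√2)
(Y(4, F(-5)) + 9)² = (28*√2 + 9)² = (9 + 28*√2)²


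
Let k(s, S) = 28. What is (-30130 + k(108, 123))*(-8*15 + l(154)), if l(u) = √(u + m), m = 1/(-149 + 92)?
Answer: 3612240 - 10034*√500289/19 ≈ 3.2387e+6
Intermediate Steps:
m = -1/57 (m = 1/(-57) = -1/57 ≈ -0.017544)
l(u) = √(-1/57 + u) (l(u) = √(u - 1/57) = √(-1/57 + u))
(-30130 + k(108, 123))*(-8*15 + l(154)) = (-30130 + 28)*(-8*15 + √(-57 + 3249*154)/57) = -30102*(-120 + √(-57 + 500346)/57) = -30102*(-120 + √500289/57) = 3612240 - 10034*√500289/19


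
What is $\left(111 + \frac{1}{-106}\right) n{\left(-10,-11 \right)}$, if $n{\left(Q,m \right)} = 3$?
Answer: $\frac{35295}{106} \approx 332.97$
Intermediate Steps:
$\left(111 + \frac{1}{-106}\right) n{\left(-10,-11 \right)} = \left(111 + \frac{1}{-106}\right) 3 = \left(111 - \frac{1}{106}\right) 3 = \frac{11765}{106} \cdot 3 = \frac{35295}{106}$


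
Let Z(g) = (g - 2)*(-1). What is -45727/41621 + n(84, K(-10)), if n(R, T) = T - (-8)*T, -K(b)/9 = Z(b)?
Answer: -40501339/41621 ≈ -973.10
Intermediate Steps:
Z(g) = 2 - g (Z(g) = (-2 + g)*(-1) = 2 - g)
K(b) = -18 + 9*b (K(b) = -9*(2 - b) = -18 + 9*b)
n(R, T) = 9*T (n(R, T) = T + 8*T = 9*T)
-45727/41621 + n(84, K(-10)) = -45727/41621 + 9*(-18 + 9*(-10)) = -45727*1/41621 + 9*(-18 - 90) = -45727/41621 + 9*(-108) = -45727/41621 - 972 = -40501339/41621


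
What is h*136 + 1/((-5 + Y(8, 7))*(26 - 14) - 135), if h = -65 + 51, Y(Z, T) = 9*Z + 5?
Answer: -1388015/729 ≈ -1904.0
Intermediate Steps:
Y(Z, T) = 5 + 9*Z
h = -14
h*136 + 1/((-5 + Y(8, 7))*(26 - 14) - 135) = -14*136 + 1/((-5 + (5 + 9*8))*(26 - 14) - 135) = -1904 + 1/((-5 + (5 + 72))*12 - 135) = -1904 + 1/((-5 + 77)*12 - 135) = -1904 + 1/(72*12 - 135) = -1904 + 1/(864 - 135) = -1904 + 1/729 = -1388015/729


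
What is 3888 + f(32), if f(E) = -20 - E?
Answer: 3836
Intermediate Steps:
3888 + f(32) = 3888 + (-20 - 1*32) = 3888 + (-20 - 32) = 3888 - 52 = 3836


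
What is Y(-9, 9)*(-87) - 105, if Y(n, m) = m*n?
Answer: 6942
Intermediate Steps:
Y(-9, 9)*(-87) - 105 = (9*(-9))*(-87) - 105 = -81*(-87) - 105 = 7047 - 105 = 6942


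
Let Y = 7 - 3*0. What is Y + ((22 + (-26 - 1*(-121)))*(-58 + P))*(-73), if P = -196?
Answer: 2169421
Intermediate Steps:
Y = 7 (Y = 7 + 0 = 7)
Y + ((22 + (-26 - 1*(-121)))*(-58 + P))*(-73) = 7 + ((22 + (-26 - 1*(-121)))*(-58 - 196))*(-73) = 7 + ((22 + (-26 + 121))*(-254))*(-73) = 7 + ((22 + 95)*(-254))*(-73) = 7 + (117*(-254))*(-73) = 7 - 29718*(-73) = 7 + 2169414 = 2169421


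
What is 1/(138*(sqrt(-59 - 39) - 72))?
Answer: -6/60743 - 7*I*sqrt(2)/728916 ≈ -9.8777e-5 - 1.3581e-5*I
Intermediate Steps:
1/(138*(sqrt(-59 - 39) - 72)) = 1/(138*(sqrt(-98) - 72)) = 1/(138*(7*I*sqrt(2) - 72)) = 1/(138*(-72 + 7*I*sqrt(2))) = 1/(-9936 + 966*I*sqrt(2))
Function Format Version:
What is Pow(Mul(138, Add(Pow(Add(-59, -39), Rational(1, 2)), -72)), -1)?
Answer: Add(Rational(-6, 60743), Mul(Rational(-7, 728916), I, Pow(2, Rational(1, 2)))) ≈ Add(-9.8777e-5, Mul(-1.3581e-5, I))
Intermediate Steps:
Pow(Mul(138, Add(Pow(Add(-59, -39), Rational(1, 2)), -72)), -1) = Pow(Mul(138, Add(Pow(-98, Rational(1, 2)), -72)), -1) = Pow(Mul(138, Add(Mul(7, I, Pow(2, Rational(1, 2))), -72)), -1) = Pow(Mul(138, Add(-72, Mul(7, I, Pow(2, Rational(1, 2))))), -1) = Pow(Add(-9936, Mul(966, I, Pow(2, Rational(1, 2)))), -1)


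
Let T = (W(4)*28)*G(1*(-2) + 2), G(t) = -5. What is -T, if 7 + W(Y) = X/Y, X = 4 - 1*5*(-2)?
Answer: -490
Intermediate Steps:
X = 14 (X = 4 - 5*(-2) = 4 + 10 = 14)
W(Y) = -7 + 14/Y
T = 490 (T = ((-7 + 14/4)*28)*(-5) = ((-7 + 14*(¼))*28)*(-5) = ((-7 + 7/2)*28)*(-5) = -7/2*28*(-5) = -98*(-5) = 490)
-T = -1*490 = -490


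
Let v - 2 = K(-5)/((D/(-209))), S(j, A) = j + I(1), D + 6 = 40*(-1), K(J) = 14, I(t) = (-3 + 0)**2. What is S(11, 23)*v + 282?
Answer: 36666/23 ≈ 1594.2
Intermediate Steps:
I(t) = 9 (I(t) = (-3)**2 = 9)
D = -46 (D = -6 + 40*(-1) = -6 - 40 = -46)
S(j, A) = 9 + j (S(j, A) = j + 9 = 9 + j)
v = 1509/23 (v = 2 + 14/((-46/(-209))) = 2 + 14/((-46*(-1/209))) = 2 + 14/(46/209) = 2 + 14*(209/46) = 2 + 1463/23 = 1509/23 ≈ 65.609)
S(11, 23)*v + 282 = (9 + 11)*(1509/23) + 282 = 20*(1509/23) + 282 = 30180/23 + 282 = 36666/23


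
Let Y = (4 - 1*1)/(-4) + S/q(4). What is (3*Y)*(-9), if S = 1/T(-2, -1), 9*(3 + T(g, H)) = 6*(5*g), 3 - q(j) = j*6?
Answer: 16335/812 ≈ 20.117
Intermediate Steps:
q(j) = 3 - 6*j (q(j) = 3 - j*6 = 3 - 6*j)
T(g, H) = -3 + 10*g/3 (T(g, H) = -3 + (6*(5*g))/9 = -3 + (30*g)/9 = -3 + 10*g/3)
S = -3/29 (S = 1/(-3 + (10/3)*(-2)) = 1/(-3 - 20/3) = 1/(-29/3) = -3/29 ≈ -0.10345)
Y = -605/812 (Y = (4 - 1*1)/(-4) - 3/(29*(3 - 6*4)) = (4 - 1)*(-1/4) - 3/(29*(3 - 24)) = 3*(-1/4) - 3/29/(-21) = -3/4 - 3/29*(-1/21) = -3/4 + 1/203 = -605/812 ≈ -0.74507)
(3*Y)*(-9) = (3*(-605/812))*(-9) = -1815/812*(-9) = 16335/812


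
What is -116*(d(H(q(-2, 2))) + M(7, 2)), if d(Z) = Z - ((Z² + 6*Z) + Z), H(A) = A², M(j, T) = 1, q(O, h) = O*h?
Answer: 40716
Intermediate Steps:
d(Z) = -Z² - 6*Z (d(Z) = Z - (Z² + 7*Z) = Z + (-Z² - 7*Z) = -Z² - 6*Z)
-116*(d(H(q(-2, 2))) + M(7, 2)) = -116*(-(-2*2)²*(6 + (-2*2)²) + 1) = -116*(-1*(-4)²*(6 + (-4)²) + 1) = -116*(-1*16*(6 + 16) + 1) = -116*(-1*16*22 + 1) = -116*(-352 + 1) = -116*(-351) = 40716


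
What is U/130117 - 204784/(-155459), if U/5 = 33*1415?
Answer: 62941669753/20227858703 ≈ 3.1116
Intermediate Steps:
U = 233475 (U = 5*(33*1415) = 5*46695 = 233475)
U/130117 - 204784/(-155459) = 233475/130117 - 204784/(-155459) = 233475*(1/130117) - 204784*(-1/155459) = 233475/130117 + 204784/155459 = 62941669753/20227858703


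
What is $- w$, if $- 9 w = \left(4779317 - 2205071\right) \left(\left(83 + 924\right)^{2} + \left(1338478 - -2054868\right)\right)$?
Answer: $\frac{3781906316390}{3} \approx 1.2606 \cdot 10^{12}$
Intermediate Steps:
$w = - \frac{3781906316390}{3}$ ($w = - \frac{\left(4779317 - 2205071\right) \left(\left(83 + 924\right)^{2} + \left(1338478 - -2054868\right)\right)}{9} = - \frac{2574246 \left(1007^{2} + \left(1338478 + 2054868\right)\right)}{9} = - \frac{2574246 \left(1014049 + 3393346\right)}{9} = - \frac{2574246 \cdot 4407395}{9} = \left(- \frac{1}{9}\right) 11345718949170 = - \frac{3781906316390}{3} \approx -1.2606 \cdot 10^{12}$)
$- w = \left(-1\right) \left(- \frac{3781906316390}{3}\right) = \frac{3781906316390}{3}$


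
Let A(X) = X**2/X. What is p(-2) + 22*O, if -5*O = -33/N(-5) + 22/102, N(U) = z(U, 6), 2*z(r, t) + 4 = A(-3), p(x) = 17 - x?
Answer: -41831/1785 ≈ -23.435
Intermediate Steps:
A(X) = X
z(r, t) = -7/2 (z(r, t) = -2 + (1/2)*(-3) = -2 - 3/2 = -7/2)
N(U) = -7/2
O = -3443/1785 (O = -(-33/(-7/2) + 22/102)/5 = -(-33*(-2/7) + 22*(1/102))/5 = -(66/7 + 11/51)/5 = -1/5*3443/357 = -3443/1785 ≈ -1.9289)
p(-2) + 22*O = (17 - 1*(-2)) + 22*(-3443/1785) = (17 + 2) - 75746/1785 = 19 - 75746/1785 = -41831/1785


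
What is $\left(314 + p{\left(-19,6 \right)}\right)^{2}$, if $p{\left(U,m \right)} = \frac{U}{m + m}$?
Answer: $\frac{14055001}{144} \approx 97604.0$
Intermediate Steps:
$p{\left(U,m \right)} = \frac{U}{2 m}$
$\left(314 + p{\left(-19,6 \right)}\right)^{2} = \left(314 + \frac{1}{2} \left(-19\right) \frac{1}{6}\right)^{2} = \left(314 - \frac{19}{12}\right)^{2} = \left(\frac{3749}{12}\right)^{2} = \frac{14055001}{144}$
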